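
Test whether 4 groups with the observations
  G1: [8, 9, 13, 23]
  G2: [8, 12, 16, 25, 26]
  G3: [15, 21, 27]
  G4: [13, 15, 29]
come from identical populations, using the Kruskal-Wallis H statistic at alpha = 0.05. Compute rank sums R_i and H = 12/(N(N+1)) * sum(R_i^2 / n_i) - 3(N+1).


Step 1: Combine all N = 15 observations and assign midranks.
sorted (value, group, rank): (8,G1,1.5), (8,G2,1.5), (9,G1,3), (12,G2,4), (13,G1,5.5), (13,G4,5.5), (15,G3,7.5), (15,G4,7.5), (16,G2,9), (21,G3,10), (23,G1,11), (25,G2,12), (26,G2,13), (27,G3,14), (29,G4,15)
Step 2: Sum ranks within each group.
R_1 = 21 (n_1 = 4)
R_2 = 39.5 (n_2 = 5)
R_3 = 31.5 (n_3 = 3)
R_4 = 28 (n_4 = 3)
Step 3: H = 12/(N(N+1)) * sum(R_i^2/n_i) - 3(N+1)
     = 12/(15*16) * (21^2/4 + 39.5^2/5 + 31.5^2/3 + 28^2/3) - 3*16
     = 0.050000 * 1014.38 - 48
     = 2.719167.
Step 4: Ties present; correction factor C = 1 - 18/(15^3 - 15) = 0.994643. Corrected H = 2.719167 / 0.994643 = 2.733812.
Step 5: Under H0, H ~ chi^2(3); p-value = 0.434512.
Step 6: alpha = 0.05. fail to reject H0.

H = 2.7338, df = 3, p = 0.434512, fail to reject H0.


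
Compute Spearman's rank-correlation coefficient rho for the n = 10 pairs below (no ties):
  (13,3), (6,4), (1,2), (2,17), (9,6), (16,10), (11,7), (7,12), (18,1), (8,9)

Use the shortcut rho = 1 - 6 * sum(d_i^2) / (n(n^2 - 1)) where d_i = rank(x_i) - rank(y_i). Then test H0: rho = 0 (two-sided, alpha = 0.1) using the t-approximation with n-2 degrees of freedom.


Step 1: Rank x and y separately (midranks; no ties here).
rank(x): 13->8, 6->3, 1->1, 2->2, 9->6, 16->9, 11->7, 7->4, 18->10, 8->5
rank(y): 3->3, 4->4, 2->2, 17->10, 6->5, 10->8, 7->6, 12->9, 1->1, 9->7
Step 2: d_i = R_x(i) - R_y(i); compute d_i^2.
  (8-3)^2=25, (3-4)^2=1, (1-2)^2=1, (2-10)^2=64, (6-5)^2=1, (9-8)^2=1, (7-6)^2=1, (4-9)^2=25, (10-1)^2=81, (5-7)^2=4
sum(d^2) = 204.
Step 3: rho = 1 - 6*204 / (10*(10^2 - 1)) = 1 - 1224/990 = -0.236364.
Step 4: Under H0, t = rho * sqrt((n-2)/(1-rho^2)) = -0.6880 ~ t(8).
Step 5: Two-sided p-value from the t-distribution with 8 df = 0.510885.
Step 6: alpha = 0.1. fail to reject H0.

rho = -0.2364, p = 0.510885, fail to reject H0 at alpha = 0.1.


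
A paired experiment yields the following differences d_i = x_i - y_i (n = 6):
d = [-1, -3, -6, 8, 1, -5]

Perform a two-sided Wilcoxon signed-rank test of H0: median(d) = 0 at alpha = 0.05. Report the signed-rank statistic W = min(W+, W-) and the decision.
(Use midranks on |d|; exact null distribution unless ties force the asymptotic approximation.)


Step 1: Drop any zero differences (none here) and take |d_i|.
|d| = [1, 3, 6, 8, 1, 5]
Step 2: Midrank |d_i| (ties get averaged ranks).
ranks: |1|->1.5, |3|->3, |6|->5, |8|->6, |1|->1.5, |5|->4
Step 3: Attach original signs; sum ranks with positive sign and with negative sign.
W+ = 6 + 1.5 = 7.5
W- = 1.5 + 3 + 5 + 4 = 13.5
(Check: W+ + W- = 21 should equal n(n+1)/2 = 21.)
Step 4: Test statistic W = min(W+, W-) = 7.5.
Step 5: Ties in |d|, so use the tie-corrected normal approximation.
        E[W] = n(n+1)/4 = 6*7/4 = 10.5.
        Tie groups: |d|=1 (t=2); sum(t^3 - t) = 6.
        Var[W] = n(n+1)(2n+1)/24 - sum(t^3-t)/48 = 546/24 - 6/48 = 22.625.
        z = (W - E[W]) / sqrt(Var[W]) = (7.5 - 10.5) / 4.7566 = -0.6307.
        Two-sided p = 2*Phi(z) = 0.528233.
Step 6: alpha = 0.05. fail to reject H0.

W+ = 7.5, W- = 13.5, W = min = 7.5, p = 0.528233, fail to reject H0.


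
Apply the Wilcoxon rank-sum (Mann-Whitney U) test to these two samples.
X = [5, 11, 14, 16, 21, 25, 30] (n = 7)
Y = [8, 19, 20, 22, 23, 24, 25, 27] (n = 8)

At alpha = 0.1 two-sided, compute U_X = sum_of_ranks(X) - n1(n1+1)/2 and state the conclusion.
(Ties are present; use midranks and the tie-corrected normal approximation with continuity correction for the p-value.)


Step 1: Combine and sort all 15 observations; assign midranks.
sorted (value, group): (5,X), (8,Y), (11,X), (14,X), (16,X), (19,Y), (20,Y), (21,X), (22,Y), (23,Y), (24,Y), (25,X), (25,Y), (27,Y), (30,X)
ranks: 5->1, 8->2, 11->3, 14->4, 16->5, 19->6, 20->7, 21->8, 22->9, 23->10, 24->11, 25->12.5, 25->12.5, 27->14, 30->15
Step 2: Rank sum for X: R1 = 1 + 3 + 4 + 5 + 8 + 12.5 + 15 = 48.5.
Step 3: U_X = R1 - n1(n1+1)/2 = 48.5 - 7*8/2 = 48.5 - 28 = 20.5.
       U_Y = n1*n2 - U_X = 56 - 20.5 = 35.5.
Step 4: Ties are present, so use the tie-corrected normal approximation (with continuity correction) for the p-value.
Step 5: p-value = 0.417471; compare to alpha = 0.1. fail to reject H0.

U_X = 20.5, p = 0.417471, fail to reject H0 at alpha = 0.1.


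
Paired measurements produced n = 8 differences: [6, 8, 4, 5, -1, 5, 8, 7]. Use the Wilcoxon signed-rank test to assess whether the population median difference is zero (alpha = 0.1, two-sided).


Step 1: Drop any zero differences (none here) and take |d_i|.
|d| = [6, 8, 4, 5, 1, 5, 8, 7]
Step 2: Midrank |d_i| (ties get averaged ranks).
ranks: |6|->5, |8|->7.5, |4|->2, |5|->3.5, |1|->1, |5|->3.5, |8|->7.5, |7|->6
Step 3: Attach original signs; sum ranks with positive sign and with negative sign.
W+ = 5 + 7.5 + 2 + 3.5 + 3.5 + 7.5 + 6 = 35
W- = 1 = 1
(Check: W+ + W- = 36 should equal n(n+1)/2 = 36.)
Step 4: Test statistic W = min(W+, W-) = 1.
Step 5: Ties in |d|, so use the tie-corrected normal approximation.
        E[W] = n(n+1)/4 = 8*9/4 = 18.
        Tie groups: |d|=5 (t=2), |d|=8 (t=2); sum(t^3 - t) = 12.
        Var[W] = n(n+1)(2n+1)/24 - sum(t^3-t)/48 = 1224/24 - 12/48 = 50.75.
        z = (W - E[W]) / sqrt(Var[W]) = (1 - 18) / 7.1239 = -2.3863.
        Two-sided p = 2*Phi(z) = 0.017017.
Step 6: alpha = 0.1. reject H0.

W+ = 35, W- = 1, W = min = 1, p = 0.017017, reject H0.


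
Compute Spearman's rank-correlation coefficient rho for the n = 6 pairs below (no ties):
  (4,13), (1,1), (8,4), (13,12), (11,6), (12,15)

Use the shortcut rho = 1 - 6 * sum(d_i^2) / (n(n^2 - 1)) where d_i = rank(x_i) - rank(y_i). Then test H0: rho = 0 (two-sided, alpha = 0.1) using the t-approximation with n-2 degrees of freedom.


Step 1: Rank x and y separately (midranks; no ties here).
rank(x): 4->2, 1->1, 8->3, 13->6, 11->4, 12->5
rank(y): 13->5, 1->1, 4->2, 12->4, 6->3, 15->6
Step 2: d_i = R_x(i) - R_y(i); compute d_i^2.
  (2-5)^2=9, (1-1)^2=0, (3-2)^2=1, (6-4)^2=4, (4-3)^2=1, (5-6)^2=1
sum(d^2) = 16.
Step 3: rho = 1 - 6*16 / (6*(6^2 - 1)) = 1 - 96/210 = 0.542857.
Step 4: Under H0, t = rho * sqrt((n-2)/(1-rho^2)) = 1.2928 ~ t(4).
Step 5: Two-sided p-value from the t-distribution with 4 df = 0.265703.
Step 6: alpha = 0.1. fail to reject H0.

rho = 0.5429, p = 0.265703, fail to reject H0 at alpha = 0.1.


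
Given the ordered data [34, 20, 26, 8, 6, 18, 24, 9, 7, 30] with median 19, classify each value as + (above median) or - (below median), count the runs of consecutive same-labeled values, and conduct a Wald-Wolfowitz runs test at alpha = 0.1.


Step 1: Compute median = 19; label A = above, B = below.
Labels in order: AAABBBABBA  (n_A = 5, n_B = 5)
Step 2: Count runs R = 5.
Step 3: Under H0 (random ordering), E[R] = 2*n_A*n_B/(n_A+n_B) + 1 = 2*5*5/10 + 1 = 6.0000.
        Var[R] = 2*n_A*n_B*(2*n_A*n_B - n_A - n_B) / ((n_A+n_B)^2 * (n_A+n_B-1)) = 2000/900 = 2.2222.
        SD[R] = 1.4907.
Step 4: Continuity-corrected z = (R + 0.5 - E[R]) / SD[R] = (5 + 0.5 - 6.0000) / 1.4907 = -0.3354.
Step 5: Two-sided p-value via normal approximation = 2*(1 - Phi(|z|)) = 0.737316.
Step 6: alpha = 0.1. fail to reject H0.

R = 5, z = -0.3354, p = 0.737316, fail to reject H0.


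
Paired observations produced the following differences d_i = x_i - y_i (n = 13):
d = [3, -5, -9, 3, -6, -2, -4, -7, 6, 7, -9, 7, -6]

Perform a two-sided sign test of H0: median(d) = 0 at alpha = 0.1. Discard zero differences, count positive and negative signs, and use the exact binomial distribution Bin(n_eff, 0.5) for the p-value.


Step 1: Discard zero differences. Original n = 13; n_eff = number of nonzero differences = 13.
Nonzero differences (with sign): +3, -5, -9, +3, -6, -2, -4, -7, +6, +7, -9, +7, -6
Step 2: Count signs: positive = 5, negative = 8.
Step 3: Under H0: P(positive) = 0.5, so the number of positives S ~ Bin(13, 0.5).
Step 4: Two-sided exact p-value = sum of Bin(13,0.5) probabilities at or below the observed probability = 0.581055.
Step 5: alpha = 0.1. fail to reject H0.

n_eff = 13, pos = 5, neg = 8, p = 0.581055, fail to reject H0.


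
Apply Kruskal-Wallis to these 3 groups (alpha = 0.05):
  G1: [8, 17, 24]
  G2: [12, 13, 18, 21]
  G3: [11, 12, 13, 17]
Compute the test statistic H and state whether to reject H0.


Step 1: Combine all N = 11 observations and assign midranks.
sorted (value, group, rank): (8,G1,1), (11,G3,2), (12,G2,3.5), (12,G3,3.5), (13,G2,5.5), (13,G3,5.5), (17,G1,7.5), (17,G3,7.5), (18,G2,9), (21,G2,10), (24,G1,11)
Step 2: Sum ranks within each group.
R_1 = 19.5 (n_1 = 3)
R_2 = 28 (n_2 = 4)
R_3 = 18.5 (n_3 = 4)
Step 3: H = 12/(N(N+1)) * sum(R_i^2/n_i) - 3(N+1)
     = 12/(11*12) * (19.5^2/3 + 28^2/4 + 18.5^2/4) - 3*12
     = 0.090909 * 408.312 - 36
     = 1.119318.
Step 4: Ties present; correction factor C = 1 - 18/(11^3 - 11) = 0.986364. Corrected H = 1.119318 / 0.986364 = 1.134793.
Step 5: Under H0, H ~ chi^2(2); p-value = 0.567000.
Step 6: alpha = 0.05. fail to reject H0.

H = 1.1348, df = 2, p = 0.567000, fail to reject H0.


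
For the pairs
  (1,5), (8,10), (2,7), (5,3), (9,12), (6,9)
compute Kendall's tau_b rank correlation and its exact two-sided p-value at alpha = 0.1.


Step 1: Enumerate the 15 unordered pairs (i,j) with i<j and classify each by sign(x_j-x_i) * sign(y_j-y_i).
  (1,2):dx=+7,dy=+5->C; (1,3):dx=+1,dy=+2->C; (1,4):dx=+4,dy=-2->D; (1,5):dx=+8,dy=+7->C
  (1,6):dx=+5,dy=+4->C; (2,3):dx=-6,dy=-3->C; (2,4):dx=-3,dy=-7->C; (2,5):dx=+1,dy=+2->C
  (2,6):dx=-2,dy=-1->C; (3,4):dx=+3,dy=-4->D; (3,5):dx=+7,dy=+5->C; (3,6):dx=+4,dy=+2->C
  (4,5):dx=+4,dy=+9->C; (4,6):dx=+1,dy=+6->C; (5,6):dx=-3,dy=-3->C
Step 2: C = 13, D = 2, total pairs = 15.
Step 3: tau = (C - D)/(n(n-1)/2) = (13 - 2)/15 = 0.733333.
Step 4: Exact two-sided p-value (enumerate n! = 720 permutations of y under H0): p = 0.055556.
Step 5: alpha = 0.1. reject H0.

tau_b = 0.7333 (C=13, D=2), p = 0.055556, reject H0.


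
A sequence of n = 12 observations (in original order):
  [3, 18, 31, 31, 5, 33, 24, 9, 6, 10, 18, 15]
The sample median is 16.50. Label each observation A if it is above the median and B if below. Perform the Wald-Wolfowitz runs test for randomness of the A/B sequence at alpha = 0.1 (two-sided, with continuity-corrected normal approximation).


Step 1: Compute median = 16.50; label A = above, B = below.
Labels in order: BAAABAABBBAB  (n_A = 6, n_B = 6)
Step 2: Count runs R = 7.
Step 3: Under H0 (random ordering), E[R] = 2*n_A*n_B/(n_A+n_B) + 1 = 2*6*6/12 + 1 = 7.0000.
        Var[R] = 2*n_A*n_B*(2*n_A*n_B - n_A - n_B) / ((n_A+n_B)^2 * (n_A+n_B-1)) = 4320/1584 = 2.7273.
        SD[R] = 1.6514.
Step 4: R = E[R], so z = 0 with no continuity correction.
Step 5: Two-sided p-value via normal approximation = 2*(1 - Phi(|z|)) = 1.000000.
Step 6: alpha = 0.1. fail to reject H0.

R = 7, z = 0.0000, p = 1.000000, fail to reject H0.


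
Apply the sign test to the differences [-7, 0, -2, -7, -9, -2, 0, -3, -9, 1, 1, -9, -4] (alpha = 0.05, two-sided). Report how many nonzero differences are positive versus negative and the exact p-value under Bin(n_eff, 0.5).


Step 1: Discard zero differences. Original n = 13; n_eff = number of nonzero differences = 11.
Nonzero differences (with sign): -7, -2, -7, -9, -2, -3, -9, +1, +1, -9, -4
Step 2: Count signs: positive = 2, negative = 9.
Step 3: Under H0: P(positive) = 0.5, so the number of positives S ~ Bin(11, 0.5).
Step 4: Two-sided exact p-value = sum of Bin(11,0.5) probabilities at or below the observed probability = 0.065430.
Step 5: alpha = 0.05. fail to reject H0.

n_eff = 11, pos = 2, neg = 9, p = 0.065430, fail to reject H0.


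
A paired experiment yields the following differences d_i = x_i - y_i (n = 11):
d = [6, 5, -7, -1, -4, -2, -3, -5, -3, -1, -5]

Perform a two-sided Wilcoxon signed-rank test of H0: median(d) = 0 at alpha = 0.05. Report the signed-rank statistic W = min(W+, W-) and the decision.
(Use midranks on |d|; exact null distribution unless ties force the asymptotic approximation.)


Step 1: Drop any zero differences (none here) and take |d_i|.
|d| = [6, 5, 7, 1, 4, 2, 3, 5, 3, 1, 5]
Step 2: Midrank |d_i| (ties get averaged ranks).
ranks: |6|->10, |5|->8, |7|->11, |1|->1.5, |4|->6, |2|->3, |3|->4.5, |5|->8, |3|->4.5, |1|->1.5, |5|->8
Step 3: Attach original signs; sum ranks with positive sign and with negative sign.
W+ = 10 + 8 = 18
W- = 11 + 1.5 + 6 + 3 + 4.5 + 8 + 4.5 + 1.5 + 8 = 48
(Check: W+ + W- = 66 should equal n(n+1)/2 = 66.)
Step 4: Test statistic W = min(W+, W-) = 18.
Step 5: Ties in |d|, so use the tie-corrected normal approximation.
        E[W] = n(n+1)/4 = 11*12/4 = 33.
        Tie groups: |d|=1 (t=2), |d|=3 (t=2), |d|=5 (t=3); sum(t^3 - t) = 36.
        Var[W] = n(n+1)(2n+1)/24 - sum(t^3-t)/48 = 3036/24 - 36/48 = 125.75.
        z = (W - E[W]) / sqrt(Var[W]) = (18 - 33) / 11.2138 = -1.3376.
        Two-sided p = 2*Phi(z) = 0.181016.
Step 6: alpha = 0.05. fail to reject H0.

W+ = 18, W- = 48, W = min = 18, p = 0.181016, fail to reject H0.


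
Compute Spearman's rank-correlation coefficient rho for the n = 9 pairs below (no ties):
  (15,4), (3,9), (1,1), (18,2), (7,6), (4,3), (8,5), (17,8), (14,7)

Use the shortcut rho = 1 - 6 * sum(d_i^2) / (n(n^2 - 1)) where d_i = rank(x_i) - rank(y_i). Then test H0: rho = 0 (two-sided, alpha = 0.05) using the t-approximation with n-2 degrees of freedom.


Step 1: Rank x and y separately (midranks; no ties here).
rank(x): 15->7, 3->2, 1->1, 18->9, 7->4, 4->3, 8->5, 17->8, 14->6
rank(y): 4->4, 9->9, 1->1, 2->2, 6->6, 3->3, 5->5, 8->8, 7->7
Step 2: d_i = R_x(i) - R_y(i); compute d_i^2.
  (7-4)^2=9, (2-9)^2=49, (1-1)^2=0, (9-2)^2=49, (4-6)^2=4, (3-3)^2=0, (5-5)^2=0, (8-8)^2=0, (6-7)^2=1
sum(d^2) = 112.
Step 3: rho = 1 - 6*112 / (9*(9^2 - 1)) = 1 - 672/720 = 0.066667.
Step 4: Under H0, t = rho * sqrt((n-2)/(1-rho^2)) = 0.1768 ~ t(7).
Step 5: Two-sided p-value from the t-distribution with 7 df = 0.864690.
Step 6: alpha = 0.05. fail to reject H0.

rho = 0.0667, p = 0.864690, fail to reject H0 at alpha = 0.05.


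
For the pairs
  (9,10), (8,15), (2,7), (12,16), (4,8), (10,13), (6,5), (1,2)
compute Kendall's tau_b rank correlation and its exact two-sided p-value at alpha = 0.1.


Step 1: Enumerate the 28 unordered pairs (i,j) with i<j and classify each by sign(x_j-x_i) * sign(y_j-y_i).
  (1,2):dx=-1,dy=+5->D; (1,3):dx=-7,dy=-3->C; (1,4):dx=+3,dy=+6->C; (1,5):dx=-5,dy=-2->C
  (1,6):dx=+1,dy=+3->C; (1,7):dx=-3,dy=-5->C; (1,8):dx=-8,dy=-8->C; (2,3):dx=-6,dy=-8->C
  (2,4):dx=+4,dy=+1->C; (2,5):dx=-4,dy=-7->C; (2,6):dx=+2,dy=-2->D; (2,7):dx=-2,dy=-10->C
  (2,8):dx=-7,dy=-13->C; (3,4):dx=+10,dy=+9->C; (3,5):dx=+2,dy=+1->C; (3,6):dx=+8,dy=+6->C
  (3,7):dx=+4,dy=-2->D; (3,8):dx=-1,dy=-5->C; (4,5):dx=-8,dy=-8->C; (4,6):dx=-2,dy=-3->C
  (4,7):dx=-6,dy=-11->C; (4,8):dx=-11,dy=-14->C; (5,6):dx=+6,dy=+5->C; (5,7):dx=+2,dy=-3->D
  (5,8):dx=-3,dy=-6->C; (6,7):dx=-4,dy=-8->C; (6,8):dx=-9,dy=-11->C; (7,8):dx=-5,dy=-3->C
Step 2: C = 24, D = 4, total pairs = 28.
Step 3: tau = (C - D)/(n(n-1)/2) = (24 - 4)/28 = 0.714286.
Step 4: Exact two-sided p-value (enumerate n! = 40320 permutations of y under H0): p = 0.014137.
Step 5: alpha = 0.1. reject H0.

tau_b = 0.7143 (C=24, D=4), p = 0.014137, reject H0.


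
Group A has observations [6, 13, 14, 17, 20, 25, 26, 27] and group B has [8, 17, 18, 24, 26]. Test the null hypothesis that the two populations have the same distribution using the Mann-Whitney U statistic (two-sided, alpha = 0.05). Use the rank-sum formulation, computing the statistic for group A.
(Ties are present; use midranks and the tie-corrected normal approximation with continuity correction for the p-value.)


Step 1: Combine and sort all 13 observations; assign midranks.
sorted (value, group): (6,X), (8,Y), (13,X), (14,X), (17,X), (17,Y), (18,Y), (20,X), (24,Y), (25,X), (26,X), (26,Y), (27,X)
ranks: 6->1, 8->2, 13->3, 14->4, 17->5.5, 17->5.5, 18->7, 20->8, 24->9, 25->10, 26->11.5, 26->11.5, 27->13
Step 2: Rank sum for X: R1 = 1 + 3 + 4 + 5.5 + 8 + 10 + 11.5 + 13 = 56.
Step 3: U_X = R1 - n1(n1+1)/2 = 56 - 8*9/2 = 56 - 36 = 20.
       U_Y = n1*n2 - U_X = 40 - 20 = 20.
Step 4: Ties are present, so use the tie-corrected normal approximation (with continuity correction) for the p-value.
Step 5: p-value = 1.000000; compare to alpha = 0.05. fail to reject H0.

U_X = 20, p = 1.000000, fail to reject H0 at alpha = 0.05.


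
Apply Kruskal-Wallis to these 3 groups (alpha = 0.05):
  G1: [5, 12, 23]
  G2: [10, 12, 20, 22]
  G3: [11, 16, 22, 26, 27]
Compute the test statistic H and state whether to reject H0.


Step 1: Combine all N = 12 observations and assign midranks.
sorted (value, group, rank): (5,G1,1), (10,G2,2), (11,G3,3), (12,G1,4.5), (12,G2,4.5), (16,G3,6), (20,G2,7), (22,G2,8.5), (22,G3,8.5), (23,G1,10), (26,G3,11), (27,G3,12)
Step 2: Sum ranks within each group.
R_1 = 15.5 (n_1 = 3)
R_2 = 22 (n_2 = 4)
R_3 = 40.5 (n_3 = 5)
Step 3: H = 12/(N(N+1)) * sum(R_i^2/n_i) - 3(N+1)
     = 12/(12*13) * (15.5^2/3 + 22^2/4 + 40.5^2/5) - 3*13
     = 0.076923 * 529.133 - 39
     = 1.702564.
Step 4: Ties present; correction factor C = 1 - 12/(12^3 - 12) = 0.993007. Corrected H = 1.702564 / 0.993007 = 1.714554.
Step 5: Under H0, H ~ chi^2(2); p-value = 0.424316.
Step 6: alpha = 0.05. fail to reject H0.

H = 1.7146, df = 2, p = 0.424316, fail to reject H0.


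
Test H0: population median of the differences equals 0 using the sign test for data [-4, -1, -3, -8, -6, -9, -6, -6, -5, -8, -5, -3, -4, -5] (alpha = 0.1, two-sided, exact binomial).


Step 1: Discard zero differences. Original n = 14; n_eff = number of nonzero differences = 14.
Nonzero differences (with sign): -4, -1, -3, -8, -6, -9, -6, -6, -5, -8, -5, -3, -4, -5
Step 2: Count signs: positive = 0, negative = 14.
Step 3: Under H0: P(positive) = 0.5, so the number of positives S ~ Bin(14, 0.5).
Step 4: Two-sided exact p-value = sum of Bin(14,0.5) probabilities at or below the observed probability = 0.000122.
Step 5: alpha = 0.1. reject H0.

n_eff = 14, pos = 0, neg = 14, p = 0.000122, reject H0.


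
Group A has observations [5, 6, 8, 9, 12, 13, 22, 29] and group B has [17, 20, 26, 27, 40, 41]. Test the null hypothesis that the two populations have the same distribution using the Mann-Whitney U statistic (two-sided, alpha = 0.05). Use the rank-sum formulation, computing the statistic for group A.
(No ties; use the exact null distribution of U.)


Step 1: Combine and sort all 14 observations; assign midranks.
sorted (value, group): (5,X), (6,X), (8,X), (9,X), (12,X), (13,X), (17,Y), (20,Y), (22,X), (26,Y), (27,Y), (29,X), (40,Y), (41,Y)
ranks: 5->1, 6->2, 8->3, 9->4, 12->5, 13->6, 17->7, 20->8, 22->9, 26->10, 27->11, 29->12, 40->13, 41->14
Step 2: Rank sum for X: R1 = 1 + 2 + 3 + 4 + 5 + 6 + 9 + 12 = 42.
Step 3: U_X = R1 - n1(n1+1)/2 = 42 - 8*9/2 = 42 - 36 = 6.
       U_Y = n1*n2 - U_X = 48 - 6 = 42.
Step 4: No ties, so the exact null distribution of U (based on enumerating the C(14,8) = 3003 equally likely rank assignments) gives the two-sided p-value.
Step 5: p-value = 0.019980; compare to alpha = 0.05. reject H0.

U_X = 6, p = 0.019980, reject H0 at alpha = 0.05.


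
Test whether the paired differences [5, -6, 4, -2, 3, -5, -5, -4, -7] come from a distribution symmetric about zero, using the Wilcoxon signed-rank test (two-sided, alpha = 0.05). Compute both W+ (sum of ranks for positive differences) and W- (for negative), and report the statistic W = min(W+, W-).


Step 1: Drop any zero differences (none here) and take |d_i|.
|d| = [5, 6, 4, 2, 3, 5, 5, 4, 7]
Step 2: Midrank |d_i| (ties get averaged ranks).
ranks: |5|->6, |6|->8, |4|->3.5, |2|->1, |3|->2, |5|->6, |5|->6, |4|->3.5, |7|->9
Step 3: Attach original signs; sum ranks with positive sign and with negative sign.
W+ = 6 + 3.5 + 2 = 11.5
W- = 8 + 1 + 6 + 6 + 3.5 + 9 = 33.5
(Check: W+ + W- = 45 should equal n(n+1)/2 = 45.)
Step 4: Test statistic W = min(W+, W-) = 11.5.
Step 5: Ties in |d|, so use the tie-corrected normal approximation.
        E[W] = n(n+1)/4 = 9*10/4 = 22.5.
        Tie groups: |d|=4 (t=2), |d|=5 (t=3); sum(t^3 - t) = 30.
        Var[W] = n(n+1)(2n+1)/24 - sum(t^3-t)/48 = 1710/24 - 30/48 = 70.625.
        z = (W - E[W]) / sqrt(Var[W]) = (11.5 - 22.5) / 8.4039 = -1.3089.
        Two-sided p = 2*Phi(z) = 0.190561.
Step 6: alpha = 0.05. fail to reject H0.

W+ = 11.5, W- = 33.5, W = min = 11.5, p = 0.190561, fail to reject H0.


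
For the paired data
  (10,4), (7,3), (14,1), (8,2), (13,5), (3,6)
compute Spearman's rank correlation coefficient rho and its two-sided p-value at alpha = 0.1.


Step 1: Rank x and y separately (midranks; no ties here).
rank(x): 10->4, 7->2, 14->6, 8->3, 13->5, 3->1
rank(y): 4->4, 3->3, 1->1, 2->2, 5->5, 6->6
Step 2: d_i = R_x(i) - R_y(i); compute d_i^2.
  (4-4)^2=0, (2-3)^2=1, (6-1)^2=25, (3-2)^2=1, (5-5)^2=0, (1-6)^2=25
sum(d^2) = 52.
Step 3: rho = 1 - 6*52 / (6*(6^2 - 1)) = 1 - 312/210 = -0.485714.
Step 4: Under H0, t = rho * sqrt((n-2)/(1-rho^2)) = -1.1113 ~ t(4).
Step 5: Two-sided p-value from the t-distribution with 4 df = 0.328723.
Step 6: alpha = 0.1. fail to reject H0.

rho = -0.4857, p = 0.328723, fail to reject H0 at alpha = 0.1.


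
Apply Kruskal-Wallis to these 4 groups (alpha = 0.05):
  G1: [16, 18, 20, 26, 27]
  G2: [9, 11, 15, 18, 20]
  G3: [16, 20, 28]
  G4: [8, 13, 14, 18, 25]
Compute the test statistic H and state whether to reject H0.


Step 1: Combine all N = 18 observations and assign midranks.
sorted (value, group, rank): (8,G4,1), (9,G2,2), (11,G2,3), (13,G4,4), (14,G4,5), (15,G2,6), (16,G1,7.5), (16,G3,7.5), (18,G1,10), (18,G2,10), (18,G4,10), (20,G1,13), (20,G2,13), (20,G3,13), (25,G4,15), (26,G1,16), (27,G1,17), (28,G3,18)
Step 2: Sum ranks within each group.
R_1 = 63.5 (n_1 = 5)
R_2 = 34 (n_2 = 5)
R_3 = 38.5 (n_3 = 3)
R_4 = 35 (n_4 = 5)
Step 3: H = 12/(N(N+1)) * sum(R_i^2/n_i) - 3(N+1)
     = 12/(18*19) * (63.5^2/5 + 34^2/5 + 38.5^2/3 + 35^2/5) - 3*19
     = 0.035088 * 1776.73 - 57
     = 5.341520.
Step 4: Ties present; correction factor C = 1 - 54/(18^3 - 18) = 0.990712. Corrected H = 5.341520 / 0.990712 = 5.391597.
Step 5: Under H0, H ~ chi^2(3); p-value = 0.145268.
Step 6: alpha = 0.05. fail to reject H0.

H = 5.3916, df = 3, p = 0.145268, fail to reject H0.


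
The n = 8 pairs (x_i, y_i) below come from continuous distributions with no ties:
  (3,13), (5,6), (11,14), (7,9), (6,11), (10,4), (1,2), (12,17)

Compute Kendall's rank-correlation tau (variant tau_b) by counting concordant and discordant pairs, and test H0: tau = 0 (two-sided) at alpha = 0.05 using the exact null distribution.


Step 1: Enumerate the 28 unordered pairs (i,j) with i<j and classify each by sign(x_j-x_i) * sign(y_j-y_i).
  (1,2):dx=+2,dy=-7->D; (1,3):dx=+8,dy=+1->C; (1,4):dx=+4,dy=-4->D; (1,5):dx=+3,dy=-2->D
  (1,6):dx=+7,dy=-9->D; (1,7):dx=-2,dy=-11->C; (1,8):dx=+9,dy=+4->C; (2,3):dx=+6,dy=+8->C
  (2,4):dx=+2,dy=+3->C; (2,5):dx=+1,dy=+5->C; (2,6):dx=+5,dy=-2->D; (2,7):dx=-4,dy=-4->C
  (2,8):dx=+7,dy=+11->C; (3,4):dx=-4,dy=-5->C; (3,5):dx=-5,dy=-3->C; (3,6):dx=-1,dy=-10->C
  (3,7):dx=-10,dy=-12->C; (3,8):dx=+1,dy=+3->C; (4,5):dx=-1,dy=+2->D; (4,6):dx=+3,dy=-5->D
  (4,7):dx=-6,dy=-7->C; (4,8):dx=+5,dy=+8->C; (5,6):dx=+4,dy=-7->D; (5,7):dx=-5,dy=-9->C
  (5,8):dx=+6,dy=+6->C; (6,7):dx=-9,dy=-2->C; (6,8):dx=+2,dy=+13->C; (7,8):dx=+11,dy=+15->C
Step 2: C = 20, D = 8, total pairs = 28.
Step 3: tau = (C - D)/(n(n-1)/2) = (20 - 8)/28 = 0.428571.
Step 4: Exact two-sided p-value (enumerate n! = 40320 permutations of y under H0): p = 0.178869.
Step 5: alpha = 0.05. fail to reject H0.

tau_b = 0.4286 (C=20, D=8), p = 0.178869, fail to reject H0.


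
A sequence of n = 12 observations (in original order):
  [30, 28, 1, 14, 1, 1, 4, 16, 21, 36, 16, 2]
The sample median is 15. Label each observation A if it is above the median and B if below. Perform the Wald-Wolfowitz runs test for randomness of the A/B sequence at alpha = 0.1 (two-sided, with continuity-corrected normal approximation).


Step 1: Compute median = 15; label A = above, B = below.
Labels in order: AABBBBBAAAAB  (n_A = 6, n_B = 6)
Step 2: Count runs R = 4.
Step 3: Under H0 (random ordering), E[R] = 2*n_A*n_B/(n_A+n_B) + 1 = 2*6*6/12 + 1 = 7.0000.
        Var[R] = 2*n_A*n_B*(2*n_A*n_B - n_A - n_B) / ((n_A+n_B)^2 * (n_A+n_B-1)) = 4320/1584 = 2.7273.
        SD[R] = 1.6514.
Step 4: Continuity-corrected z = (R + 0.5 - E[R]) / SD[R] = (4 + 0.5 - 7.0000) / 1.6514 = -1.5138.
Step 5: Two-sided p-value via normal approximation = 2*(1 - Phi(|z|)) = 0.130070.
Step 6: alpha = 0.1. fail to reject H0.

R = 4, z = -1.5138, p = 0.130070, fail to reject H0.


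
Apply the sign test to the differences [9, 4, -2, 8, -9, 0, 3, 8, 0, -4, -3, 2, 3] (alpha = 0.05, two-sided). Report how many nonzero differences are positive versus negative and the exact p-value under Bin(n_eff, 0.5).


Step 1: Discard zero differences. Original n = 13; n_eff = number of nonzero differences = 11.
Nonzero differences (with sign): +9, +4, -2, +8, -9, +3, +8, -4, -3, +2, +3
Step 2: Count signs: positive = 7, negative = 4.
Step 3: Under H0: P(positive) = 0.5, so the number of positives S ~ Bin(11, 0.5).
Step 4: Two-sided exact p-value = sum of Bin(11,0.5) probabilities at or below the observed probability = 0.548828.
Step 5: alpha = 0.05. fail to reject H0.

n_eff = 11, pos = 7, neg = 4, p = 0.548828, fail to reject H0.


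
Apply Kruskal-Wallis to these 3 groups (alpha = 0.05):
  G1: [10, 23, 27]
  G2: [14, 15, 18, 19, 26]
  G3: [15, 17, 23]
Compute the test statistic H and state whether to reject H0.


Step 1: Combine all N = 11 observations and assign midranks.
sorted (value, group, rank): (10,G1,1), (14,G2,2), (15,G2,3.5), (15,G3,3.5), (17,G3,5), (18,G2,6), (19,G2,7), (23,G1,8.5), (23,G3,8.5), (26,G2,10), (27,G1,11)
Step 2: Sum ranks within each group.
R_1 = 20.5 (n_1 = 3)
R_2 = 28.5 (n_2 = 5)
R_3 = 17 (n_3 = 3)
Step 3: H = 12/(N(N+1)) * sum(R_i^2/n_i) - 3(N+1)
     = 12/(11*12) * (20.5^2/3 + 28.5^2/5 + 17^2/3) - 3*12
     = 0.090909 * 398.867 - 36
     = 0.260606.
Step 4: Ties present; correction factor C = 1 - 12/(11^3 - 11) = 0.990909. Corrected H = 0.260606 / 0.990909 = 0.262997.
Step 5: Under H0, H ~ chi^2(2); p-value = 0.876781.
Step 6: alpha = 0.05. fail to reject H0.

H = 0.2630, df = 2, p = 0.876781, fail to reject H0.


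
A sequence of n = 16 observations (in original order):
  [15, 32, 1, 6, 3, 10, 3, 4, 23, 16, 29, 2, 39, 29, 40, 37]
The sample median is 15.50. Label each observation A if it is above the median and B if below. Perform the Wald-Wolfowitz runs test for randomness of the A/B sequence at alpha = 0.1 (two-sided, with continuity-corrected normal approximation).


Step 1: Compute median = 15.50; label A = above, B = below.
Labels in order: BABBBBBBAAABAAAA  (n_A = 8, n_B = 8)
Step 2: Count runs R = 6.
Step 3: Under H0 (random ordering), E[R] = 2*n_A*n_B/(n_A+n_B) + 1 = 2*8*8/16 + 1 = 9.0000.
        Var[R] = 2*n_A*n_B*(2*n_A*n_B - n_A - n_B) / ((n_A+n_B)^2 * (n_A+n_B-1)) = 14336/3840 = 3.7333.
        SD[R] = 1.9322.
Step 4: Continuity-corrected z = (R + 0.5 - E[R]) / SD[R] = (6 + 0.5 - 9.0000) / 1.9322 = -1.2939.
Step 5: Two-sided p-value via normal approximation = 2*(1 - Phi(|z|)) = 0.195709.
Step 6: alpha = 0.1. fail to reject H0.

R = 6, z = -1.2939, p = 0.195709, fail to reject H0.


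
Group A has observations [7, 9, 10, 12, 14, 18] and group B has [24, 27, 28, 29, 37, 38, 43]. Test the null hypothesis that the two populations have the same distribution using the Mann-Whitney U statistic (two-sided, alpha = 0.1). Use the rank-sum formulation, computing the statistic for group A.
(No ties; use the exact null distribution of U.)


Step 1: Combine and sort all 13 observations; assign midranks.
sorted (value, group): (7,X), (9,X), (10,X), (12,X), (14,X), (18,X), (24,Y), (27,Y), (28,Y), (29,Y), (37,Y), (38,Y), (43,Y)
ranks: 7->1, 9->2, 10->3, 12->4, 14->5, 18->6, 24->7, 27->8, 28->9, 29->10, 37->11, 38->12, 43->13
Step 2: Rank sum for X: R1 = 1 + 2 + 3 + 4 + 5 + 6 = 21.
Step 3: U_X = R1 - n1(n1+1)/2 = 21 - 6*7/2 = 21 - 21 = 0.
       U_Y = n1*n2 - U_X = 42 - 0 = 42.
Step 4: No ties, so the exact null distribution of U (based on enumerating the C(13,6) = 1716 equally likely rank assignments) gives the two-sided p-value.
Step 5: p-value = 0.001166; compare to alpha = 0.1. reject H0.

U_X = 0, p = 0.001166, reject H0 at alpha = 0.1.


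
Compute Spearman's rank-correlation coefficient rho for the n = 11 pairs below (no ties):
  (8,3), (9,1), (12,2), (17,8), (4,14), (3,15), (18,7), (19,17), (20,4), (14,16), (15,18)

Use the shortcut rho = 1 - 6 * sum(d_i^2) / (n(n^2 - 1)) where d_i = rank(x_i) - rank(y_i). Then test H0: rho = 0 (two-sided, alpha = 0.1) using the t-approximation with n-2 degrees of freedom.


Step 1: Rank x and y separately (midranks; no ties here).
rank(x): 8->3, 9->4, 12->5, 17->8, 4->2, 3->1, 18->9, 19->10, 20->11, 14->6, 15->7
rank(y): 3->3, 1->1, 2->2, 8->6, 14->7, 15->8, 7->5, 17->10, 4->4, 16->9, 18->11
Step 2: d_i = R_x(i) - R_y(i); compute d_i^2.
  (3-3)^2=0, (4-1)^2=9, (5-2)^2=9, (8-6)^2=4, (2-7)^2=25, (1-8)^2=49, (9-5)^2=16, (10-10)^2=0, (11-4)^2=49, (6-9)^2=9, (7-11)^2=16
sum(d^2) = 186.
Step 3: rho = 1 - 6*186 / (11*(11^2 - 1)) = 1 - 1116/1320 = 0.154545.
Step 4: Under H0, t = rho * sqrt((n-2)/(1-rho^2)) = 0.4693 ~ t(9).
Step 5: Two-sided p-value from the t-distribution with 9 df = 0.650034.
Step 6: alpha = 0.1. fail to reject H0.

rho = 0.1545, p = 0.650034, fail to reject H0 at alpha = 0.1.


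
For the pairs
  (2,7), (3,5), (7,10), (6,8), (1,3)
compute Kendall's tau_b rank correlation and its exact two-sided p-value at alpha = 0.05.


Step 1: Enumerate the 10 unordered pairs (i,j) with i<j and classify each by sign(x_j-x_i) * sign(y_j-y_i).
  (1,2):dx=+1,dy=-2->D; (1,3):dx=+5,dy=+3->C; (1,4):dx=+4,dy=+1->C; (1,5):dx=-1,dy=-4->C
  (2,3):dx=+4,dy=+5->C; (2,4):dx=+3,dy=+3->C; (2,5):dx=-2,dy=-2->C; (3,4):dx=-1,dy=-2->C
  (3,5):dx=-6,dy=-7->C; (4,5):dx=-5,dy=-5->C
Step 2: C = 9, D = 1, total pairs = 10.
Step 3: tau = (C - D)/(n(n-1)/2) = (9 - 1)/10 = 0.800000.
Step 4: Exact two-sided p-value (enumerate n! = 120 permutations of y under H0): p = 0.083333.
Step 5: alpha = 0.05. fail to reject H0.

tau_b = 0.8000 (C=9, D=1), p = 0.083333, fail to reject H0.


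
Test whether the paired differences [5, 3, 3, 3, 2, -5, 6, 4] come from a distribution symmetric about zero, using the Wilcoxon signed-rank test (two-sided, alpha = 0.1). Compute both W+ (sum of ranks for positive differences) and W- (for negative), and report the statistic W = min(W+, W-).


Step 1: Drop any zero differences (none here) and take |d_i|.
|d| = [5, 3, 3, 3, 2, 5, 6, 4]
Step 2: Midrank |d_i| (ties get averaged ranks).
ranks: |5|->6.5, |3|->3, |3|->3, |3|->3, |2|->1, |5|->6.5, |6|->8, |4|->5
Step 3: Attach original signs; sum ranks with positive sign and with negative sign.
W+ = 6.5 + 3 + 3 + 3 + 1 + 8 + 5 = 29.5
W- = 6.5 = 6.5
(Check: W+ + W- = 36 should equal n(n+1)/2 = 36.)
Step 4: Test statistic W = min(W+, W-) = 6.5.
Step 5: Ties in |d|, so use the tie-corrected normal approximation.
        E[W] = n(n+1)/4 = 8*9/4 = 18.
        Tie groups: |d|=3 (t=3), |d|=5 (t=2); sum(t^3 - t) = 30.
        Var[W] = n(n+1)(2n+1)/24 - sum(t^3-t)/48 = 1224/24 - 30/48 = 50.375.
        z = (W - E[W]) / sqrt(Var[W]) = (6.5 - 18) / 7.0975 = -1.6203.
        Two-sided p = 2*Phi(z) = 0.105172.
Step 6: alpha = 0.1. fail to reject H0.

W+ = 29.5, W- = 6.5, W = min = 6.5, p = 0.105172, fail to reject H0.


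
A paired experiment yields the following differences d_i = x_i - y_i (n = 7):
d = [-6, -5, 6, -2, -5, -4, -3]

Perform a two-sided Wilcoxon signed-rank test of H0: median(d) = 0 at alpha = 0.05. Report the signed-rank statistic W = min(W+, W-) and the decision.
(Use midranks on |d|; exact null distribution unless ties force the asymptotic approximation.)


Step 1: Drop any zero differences (none here) and take |d_i|.
|d| = [6, 5, 6, 2, 5, 4, 3]
Step 2: Midrank |d_i| (ties get averaged ranks).
ranks: |6|->6.5, |5|->4.5, |6|->6.5, |2|->1, |5|->4.5, |4|->3, |3|->2
Step 3: Attach original signs; sum ranks with positive sign and with negative sign.
W+ = 6.5 = 6.5
W- = 6.5 + 4.5 + 1 + 4.5 + 3 + 2 = 21.5
(Check: W+ + W- = 28 should equal n(n+1)/2 = 28.)
Step 4: Test statistic W = min(W+, W-) = 6.5.
Step 5: Ties in |d|, so use the tie-corrected normal approximation.
        E[W] = n(n+1)/4 = 7*8/4 = 14.
        Tie groups: |d|=5 (t=2), |d|=6 (t=2); sum(t^3 - t) = 12.
        Var[W] = n(n+1)(2n+1)/24 - sum(t^3-t)/48 = 840/24 - 12/48 = 34.75.
        z = (W - E[W]) / sqrt(Var[W]) = (6.5 - 14) / 5.8949 = -1.2723.
        Two-sided p = 2*Phi(z) = 0.203272.
Step 6: alpha = 0.05. fail to reject H0.

W+ = 6.5, W- = 21.5, W = min = 6.5, p = 0.203272, fail to reject H0.


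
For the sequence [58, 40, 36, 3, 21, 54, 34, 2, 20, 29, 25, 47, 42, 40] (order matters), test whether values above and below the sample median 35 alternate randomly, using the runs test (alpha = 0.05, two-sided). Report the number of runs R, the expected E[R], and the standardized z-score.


Step 1: Compute median = 35; label A = above, B = below.
Labels in order: AAABBABBBBBAAA  (n_A = 7, n_B = 7)
Step 2: Count runs R = 5.
Step 3: Under H0 (random ordering), E[R] = 2*n_A*n_B/(n_A+n_B) + 1 = 2*7*7/14 + 1 = 8.0000.
        Var[R] = 2*n_A*n_B*(2*n_A*n_B - n_A - n_B) / ((n_A+n_B)^2 * (n_A+n_B-1)) = 8232/2548 = 3.2308.
        SD[R] = 1.7974.
Step 4: Continuity-corrected z = (R + 0.5 - E[R]) / SD[R] = (5 + 0.5 - 8.0000) / 1.7974 = -1.3909.
Step 5: Two-sided p-value via normal approximation = 2*(1 - Phi(|z|)) = 0.164264.
Step 6: alpha = 0.05. fail to reject H0.

R = 5, z = -1.3909, p = 0.164264, fail to reject H0.


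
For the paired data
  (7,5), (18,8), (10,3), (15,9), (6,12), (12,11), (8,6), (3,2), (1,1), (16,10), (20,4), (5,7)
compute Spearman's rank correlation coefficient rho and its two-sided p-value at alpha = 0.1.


Step 1: Rank x and y separately (midranks; no ties here).
rank(x): 7->5, 18->11, 10->7, 15->9, 6->4, 12->8, 8->6, 3->2, 1->1, 16->10, 20->12, 5->3
rank(y): 5->5, 8->8, 3->3, 9->9, 12->12, 11->11, 6->6, 2->2, 1->1, 10->10, 4->4, 7->7
Step 2: d_i = R_x(i) - R_y(i); compute d_i^2.
  (5-5)^2=0, (11-8)^2=9, (7-3)^2=16, (9-9)^2=0, (4-12)^2=64, (8-11)^2=9, (6-6)^2=0, (2-2)^2=0, (1-1)^2=0, (10-10)^2=0, (12-4)^2=64, (3-7)^2=16
sum(d^2) = 178.
Step 3: rho = 1 - 6*178 / (12*(12^2 - 1)) = 1 - 1068/1716 = 0.377622.
Step 4: Under H0, t = rho * sqrt((n-2)/(1-rho^2)) = 1.2896 ~ t(10).
Step 5: Two-sided p-value from the t-distribution with 10 df = 0.226206.
Step 6: alpha = 0.1. fail to reject H0.

rho = 0.3776, p = 0.226206, fail to reject H0 at alpha = 0.1.


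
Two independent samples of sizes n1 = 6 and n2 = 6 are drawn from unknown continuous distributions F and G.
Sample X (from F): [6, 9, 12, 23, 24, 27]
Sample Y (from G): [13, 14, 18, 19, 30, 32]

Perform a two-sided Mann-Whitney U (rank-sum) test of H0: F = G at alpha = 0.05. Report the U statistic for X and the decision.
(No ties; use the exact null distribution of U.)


Step 1: Combine and sort all 12 observations; assign midranks.
sorted (value, group): (6,X), (9,X), (12,X), (13,Y), (14,Y), (18,Y), (19,Y), (23,X), (24,X), (27,X), (30,Y), (32,Y)
ranks: 6->1, 9->2, 12->3, 13->4, 14->5, 18->6, 19->7, 23->8, 24->9, 27->10, 30->11, 32->12
Step 2: Rank sum for X: R1 = 1 + 2 + 3 + 8 + 9 + 10 = 33.
Step 3: U_X = R1 - n1(n1+1)/2 = 33 - 6*7/2 = 33 - 21 = 12.
       U_Y = n1*n2 - U_X = 36 - 12 = 24.
Step 4: No ties, so the exact null distribution of U (based on enumerating the C(12,6) = 924 equally likely rank assignments) gives the two-sided p-value.
Step 5: p-value = 0.393939; compare to alpha = 0.05. fail to reject H0.

U_X = 12, p = 0.393939, fail to reject H0 at alpha = 0.05.


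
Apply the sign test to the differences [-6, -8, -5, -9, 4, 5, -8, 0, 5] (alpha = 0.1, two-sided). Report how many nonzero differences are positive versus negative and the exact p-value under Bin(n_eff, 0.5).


Step 1: Discard zero differences. Original n = 9; n_eff = number of nonzero differences = 8.
Nonzero differences (with sign): -6, -8, -5, -9, +4, +5, -8, +5
Step 2: Count signs: positive = 3, negative = 5.
Step 3: Under H0: P(positive) = 0.5, so the number of positives S ~ Bin(8, 0.5).
Step 4: Two-sided exact p-value = sum of Bin(8,0.5) probabilities at or below the observed probability = 0.726562.
Step 5: alpha = 0.1. fail to reject H0.

n_eff = 8, pos = 3, neg = 5, p = 0.726562, fail to reject H0.


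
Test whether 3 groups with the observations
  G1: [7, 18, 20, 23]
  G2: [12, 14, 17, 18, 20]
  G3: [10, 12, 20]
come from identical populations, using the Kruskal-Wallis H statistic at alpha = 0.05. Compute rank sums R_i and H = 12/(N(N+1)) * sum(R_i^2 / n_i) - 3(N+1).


Step 1: Combine all N = 12 observations and assign midranks.
sorted (value, group, rank): (7,G1,1), (10,G3,2), (12,G2,3.5), (12,G3,3.5), (14,G2,5), (17,G2,6), (18,G1,7.5), (18,G2,7.5), (20,G1,10), (20,G2,10), (20,G3,10), (23,G1,12)
Step 2: Sum ranks within each group.
R_1 = 30.5 (n_1 = 4)
R_2 = 32 (n_2 = 5)
R_3 = 15.5 (n_3 = 3)
Step 3: H = 12/(N(N+1)) * sum(R_i^2/n_i) - 3(N+1)
     = 12/(12*13) * (30.5^2/4 + 32^2/5 + 15.5^2/3) - 3*13
     = 0.076923 * 517.446 - 39
     = 0.803526.
Step 4: Ties present; correction factor C = 1 - 36/(12^3 - 12) = 0.979021. Corrected H = 0.803526 / 0.979021 = 0.820744.
Step 5: Under H0, H ~ chi^2(2); p-value = 0.663403.
Step 6: alpha = 0.05. fail to reject H0.

H = 0.8207, df = 2, p = 0.663403, fail to reject H0.


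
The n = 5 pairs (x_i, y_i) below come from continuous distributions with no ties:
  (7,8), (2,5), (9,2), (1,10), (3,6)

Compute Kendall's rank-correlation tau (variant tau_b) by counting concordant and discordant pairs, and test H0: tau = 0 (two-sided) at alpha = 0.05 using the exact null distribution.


Step 1: Enumerate the 10 unordered pairs (i,j) with i<j and classify each by sign(x_j-x_i) * sign(y_j-y_i).
  (1,2):dx=-5,dy=-3->C; (1,3):dx=+2,dy=-6->D; (1,4):dx=-6,dy=+2->D; (1,5):dx=-4,dy=-2->C
  (2,3):dx=+7,dy=-3->D; (2,4):dx=-1,dy=+5->D; (2,5):dx=+1,dy=+1->C; (3,4):dx=-8,dy=+8->D
  (3,5):dx=-6,dy=+4->D; (4,5):dx=+2,dy=-4->D
Step 2: C = 3, D = 7, total pairs = 10.
Step 3: tau = (C - D)/(n(n-1)/2) = (3 - 7)/10 = -0.400000.
Step 4: Exact two-sided p-value (enumerate n! = 120 permutations of y under H0): p = 0.483333.
Step 5: alpha = 0.05. fail to reject H0.

tau_b = -0.4000 (C=3, D=7), p = 0.483333, fail to reject H0.


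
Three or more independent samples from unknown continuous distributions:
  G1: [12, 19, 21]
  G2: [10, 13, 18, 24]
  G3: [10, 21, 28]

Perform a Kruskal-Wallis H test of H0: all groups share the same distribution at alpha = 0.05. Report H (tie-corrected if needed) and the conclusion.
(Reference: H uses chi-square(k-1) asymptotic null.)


Step 1: Combine all N = 10 observations and assign midranks.
sorted (value, group, rank): (10,G2,1.5), (10,G3,1.5), (12,G1,3), (13,G2,4), (18,G2,5), (19,G1,6), (21,G1,7.5), (21,G3,7.5), (24,G2,9), (28,G3,10)
Step 2: Sum ranks within each group.
R_1 = 16.5 (n_1 = 3)
R_2 = 19.5 (n_2 = 4)
R_3 = 19 (n_3 = 3)
Step 3: H = 12/(N(N+1)) * sum(R_i^2/n_i) - 3(N+1)
     = 12/(10*11) * (16.5^2/3 + 19.5^2/4 + 19^2/3) - 3*11
     = 0.109091 * 306.146 - 33
     = 0.397727.
Step 4: Ties present; correction factor C = 1 - 12/(10^3 - 10) = 0.987879. Corrected H = 0.397727 / 0.987879 = 0.402607.
Step 5: Under H0, H ~ chi^2(2); p-value = 0.817664.
Step 6: alpha = 0.05. fail to reject H0.

H = 0.4026, df = 2, p = 0.817664, fail to reject H0.


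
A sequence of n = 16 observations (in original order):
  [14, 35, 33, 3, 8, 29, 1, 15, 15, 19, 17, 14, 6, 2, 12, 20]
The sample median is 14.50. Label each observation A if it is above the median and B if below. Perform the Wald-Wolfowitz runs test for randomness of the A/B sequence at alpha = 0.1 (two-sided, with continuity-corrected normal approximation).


Step 1: Compute median = 14.50; label A = above, B = below.
Labels in order: BAABBABAAAABBBBA  (n_A = 8, n_B = 8)
Step 2: Count runs R = 8.
Step 3: Under H0 (random ordering), E[R] = 2*n_A*n_B/(n_A+n_B) + 1 = 2*8*8/16 + 1 = 9.0000.
        Var[R] = 2*n_A*n_B*(2*n_A*n_B - n_A - n_B) / ((n_A+n_B)^2 * (n_A+n_B-1)) = 14336/3840 = 3.7333.
        SD[R] = 1.9322.
Step 4: Continuity-corrected z = (R + 0.5 - E[R]) / SD[R] = (8 + 0.5 - 9.0000) / 1.9322 = -0.2588.
Step 5: Two-sided p-value via normal approximation = 2*(1 - Phi(|z|)) = 0.795809.
Step 6: alpha = 0.1. fail to reject H0.

R = 8, z = -0.2588, p = 0.795809, fail to reject H0.
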